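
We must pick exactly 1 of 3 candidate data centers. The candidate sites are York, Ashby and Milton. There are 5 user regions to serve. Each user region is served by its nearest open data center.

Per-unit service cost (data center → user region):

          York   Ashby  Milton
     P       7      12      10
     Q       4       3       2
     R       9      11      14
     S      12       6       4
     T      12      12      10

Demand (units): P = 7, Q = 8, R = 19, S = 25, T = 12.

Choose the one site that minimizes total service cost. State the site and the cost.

Choose Milton only; total service cost 572.

With exactly 1 open, each user region uses its cheapest among the chosen.
{Milton}: P→Milton 10·7=70, Q→Milton 2·8=16, R→Milton 14·19=266, S→Milton 4·25=100, T→Milton 10·12=120. Service cost 572.
{Ashby}: service cost 611
{York}: service cost 696
Among all 3 size-1 choices, {Milton} is lowest.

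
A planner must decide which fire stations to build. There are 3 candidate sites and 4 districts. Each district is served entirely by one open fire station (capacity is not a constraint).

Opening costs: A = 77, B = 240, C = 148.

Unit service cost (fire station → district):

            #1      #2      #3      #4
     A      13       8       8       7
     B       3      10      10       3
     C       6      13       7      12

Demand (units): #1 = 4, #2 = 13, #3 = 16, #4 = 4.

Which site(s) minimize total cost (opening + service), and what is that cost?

For any fixed open set, each district goes to its cheapest open site; total = fixed + service.
{A}: #1→A 13·4=52, #2→A 8·13=104, #3→A 8·16=128, #4→A 7·4=28. Service 312; fixed 77; total 389.
{A, C}: service 268 + fixed 225 = 493
{C}: service 353 + fixed 148 = 501
{A, B, C}: #1→B 3·4=12, #2→A 8·13=104, #3→C 7·16=112, #4→B 3·4=12. Service 240; fixed 465; total 705.
No other subset beats 389.

Open A only; minimum total cost 389.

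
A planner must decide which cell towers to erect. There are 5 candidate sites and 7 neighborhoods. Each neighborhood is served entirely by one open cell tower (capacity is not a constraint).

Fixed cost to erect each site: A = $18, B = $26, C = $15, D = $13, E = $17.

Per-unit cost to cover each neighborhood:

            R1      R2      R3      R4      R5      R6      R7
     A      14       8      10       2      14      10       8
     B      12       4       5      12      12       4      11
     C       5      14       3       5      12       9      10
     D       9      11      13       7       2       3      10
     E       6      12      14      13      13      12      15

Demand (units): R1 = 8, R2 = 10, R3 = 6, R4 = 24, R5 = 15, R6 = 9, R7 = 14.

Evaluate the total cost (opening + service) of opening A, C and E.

Total cost: 609

Each neighborhood is assigned to its cheapest site among the open ones.
{A, C, E}: R1→C 5·8=40, R2→A 8·10=80, R3→C 3·6=18, R4→A 2·24=48, R5→C 12·15=180, R6→C 9·9=81, R7→A 8·14=112. Service 559; fixed 50; total 609.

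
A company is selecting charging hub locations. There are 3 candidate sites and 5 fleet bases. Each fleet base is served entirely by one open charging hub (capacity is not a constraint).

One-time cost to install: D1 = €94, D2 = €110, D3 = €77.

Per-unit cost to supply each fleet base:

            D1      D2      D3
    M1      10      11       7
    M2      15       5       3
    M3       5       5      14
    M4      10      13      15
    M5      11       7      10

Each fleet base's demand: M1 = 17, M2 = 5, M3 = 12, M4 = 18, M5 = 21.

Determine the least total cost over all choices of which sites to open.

Minimum total cost: 755

For any fixed open set, each fleet base goes to its cheapest open site; total = fixed + service.
{D1, D3}: M1→D3 7·17=119, M2→D3 3·5=15, M3→D1 5·12=60, M4→D1 10·18=180, M5→D3 10·21=210. Service 584; fixed 171; total 755.
{D2, D3}: service 575 + fixed 187 = 762
{D2}: service 653 + fixed 110 = 763
{D1, D2, D3}: service 521 + fixed 281 = 802
No other subset beats 755.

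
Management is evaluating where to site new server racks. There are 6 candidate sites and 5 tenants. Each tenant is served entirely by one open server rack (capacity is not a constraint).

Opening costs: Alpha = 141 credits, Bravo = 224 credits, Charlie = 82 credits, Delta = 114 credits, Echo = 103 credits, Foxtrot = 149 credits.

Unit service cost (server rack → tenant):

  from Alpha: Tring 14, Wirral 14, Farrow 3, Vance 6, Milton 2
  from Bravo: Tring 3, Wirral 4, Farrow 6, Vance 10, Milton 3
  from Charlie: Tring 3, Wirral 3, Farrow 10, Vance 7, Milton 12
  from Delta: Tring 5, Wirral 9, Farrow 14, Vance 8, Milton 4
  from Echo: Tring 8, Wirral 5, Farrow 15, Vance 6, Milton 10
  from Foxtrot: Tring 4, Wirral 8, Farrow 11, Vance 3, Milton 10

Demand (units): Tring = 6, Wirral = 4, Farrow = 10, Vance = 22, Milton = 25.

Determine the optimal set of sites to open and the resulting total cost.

Open Alpha and Charlie; minimum total cost 465.

For any fixed open set, each tenant goes to its cheapest open site; total = fixed + service.
{Alpha, Charlie}: Tring→Charlie 3·6=18, Wirral→Charlie 3·4=12, Farrow→Alpha 3·10=30, Vance→Alpha 6·22=132, Milton→Alpha 2·25=50. Service 242; fixed 223; total 465.
{Alpha, Foxtrot}: service 202 + fixed 290 = 492
{Alpha}: Tring→Alpha 14·6=84, Wirral→Alpha 14·4=56, Farrow→Alpha 3·10=30, Vance→Alpha 6·22=132, Milton→Alpha 2·25=50. Service 352; fixed 141; total 493.
{Alpha, Bravo, Charlie, Delta, Echo, Foxtrot}: Tring→Bravo 3·6=18, Wirral→Charlie 3·4=12, Farrow→Alpha 3·10=30, Vance→Foxtrot 3·22=66, Milton→Alpha 2·25=50. Service 176; fixed 813; total 989.
No other subset beats 465.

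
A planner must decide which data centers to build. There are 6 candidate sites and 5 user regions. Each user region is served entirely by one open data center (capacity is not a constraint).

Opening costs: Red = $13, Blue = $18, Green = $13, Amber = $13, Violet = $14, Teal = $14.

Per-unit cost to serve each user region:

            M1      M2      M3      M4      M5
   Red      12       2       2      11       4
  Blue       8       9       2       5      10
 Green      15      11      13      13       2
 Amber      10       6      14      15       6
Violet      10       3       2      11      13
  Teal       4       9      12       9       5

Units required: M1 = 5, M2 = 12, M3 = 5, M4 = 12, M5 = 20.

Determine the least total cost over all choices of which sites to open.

For any fixed open set, each user region goes to its cheapest open site; total = fixed + service.
{Red, Blue, Green, Teal}: M1→Teal 4·5=20, M2→Red 2·12=24, M3→Red 2·5=10, M4→Blue 5·12=60, M5→Green 2·20=40. Service 154; fixed 58; total 212.
{Red, Blue, Green}: service 174 + fixed 44 = 218
{Red, Blue, Green, Amber, Teal}: M1→Teal 4·5=20, M2→Red 2·12=24, M3→Red 2·5=10, M4→Blue 5·12=60, M5→Green 2·20=40. Service 154; fixed 71; total 225.
{Red, Blue, Green, Amber, Violet, Teal}: M1→Teal 4·5=20, M2→Red 2·12=24, M3→Red 2·5=10, M4→Blue 5·12=60, M5→Green 2·20=40. Service 154; fixed 85; total 239.
No other subset beats 212.

Minimum total cost: 212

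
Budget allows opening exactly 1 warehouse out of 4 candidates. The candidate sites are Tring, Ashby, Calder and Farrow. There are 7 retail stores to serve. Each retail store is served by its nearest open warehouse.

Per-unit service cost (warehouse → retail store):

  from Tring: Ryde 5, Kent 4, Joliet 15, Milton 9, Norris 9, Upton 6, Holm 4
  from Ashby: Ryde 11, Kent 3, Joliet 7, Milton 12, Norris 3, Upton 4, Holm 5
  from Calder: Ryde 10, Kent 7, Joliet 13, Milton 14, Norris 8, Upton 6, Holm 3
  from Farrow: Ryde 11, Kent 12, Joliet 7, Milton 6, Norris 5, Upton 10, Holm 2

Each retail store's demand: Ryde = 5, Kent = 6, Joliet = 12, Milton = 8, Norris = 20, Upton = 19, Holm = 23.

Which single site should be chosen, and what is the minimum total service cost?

With exactly 1 open, each retail store uses its cheapest among the chosen.
{Ashby}: Ryde→Ashby 11·5=55, Kent→Ashby 3·6=18, Joliet→Ashby 7·12=84, Milton→Ashby 12·8=96, Norris→Ashby 3·20=60, Upton→Ashby 4·19=76, Holm→Ashby 5·23=115. Service cost 504.
{Farrow}: service cost 595
{Tring}: service cost 687
Among all 4 size-1 choices, {Ashby} is lowest.

Choose Ashby only; total service cost 504.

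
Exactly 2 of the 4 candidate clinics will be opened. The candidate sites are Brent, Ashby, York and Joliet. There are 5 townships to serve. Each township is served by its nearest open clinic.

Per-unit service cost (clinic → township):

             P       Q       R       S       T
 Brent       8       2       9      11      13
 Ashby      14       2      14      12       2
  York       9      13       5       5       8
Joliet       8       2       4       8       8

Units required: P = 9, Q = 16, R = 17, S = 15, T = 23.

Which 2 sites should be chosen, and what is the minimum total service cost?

Choose Ashby and York; total service cost 319.

With exactly 2 open, each township uses its cheapest among the chosen.
{Ashby, York}: P→York 9·9=81, Q→Ashby 2·16=32, R→York 5·17=85, S→York 5·15=75, T→Ashby 2·23=46. Service cost 319.
{Ashby, Joliet}: service cost 338
{York, Joliet}: service cost 431
Among all 6 size-2 choices, {Ashby, York} is lowest.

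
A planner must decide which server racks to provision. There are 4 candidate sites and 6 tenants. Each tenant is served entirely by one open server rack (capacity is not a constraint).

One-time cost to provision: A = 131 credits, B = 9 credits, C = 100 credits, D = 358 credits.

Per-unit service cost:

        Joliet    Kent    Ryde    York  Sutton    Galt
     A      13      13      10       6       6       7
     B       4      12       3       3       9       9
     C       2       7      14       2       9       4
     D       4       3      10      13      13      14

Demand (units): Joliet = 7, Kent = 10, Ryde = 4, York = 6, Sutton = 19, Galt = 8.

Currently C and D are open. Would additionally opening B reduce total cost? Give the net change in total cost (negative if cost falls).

Current service cost with {C, D}: 299.
Adding B: each tenant re-picks its cheapest; new service cost 271, saving 28.
Extra fixed cost: 9. Net change = 9 − 28 = -19.
(Totals: 757 → 738.)

Yes — net change −19 (cost falls by 19).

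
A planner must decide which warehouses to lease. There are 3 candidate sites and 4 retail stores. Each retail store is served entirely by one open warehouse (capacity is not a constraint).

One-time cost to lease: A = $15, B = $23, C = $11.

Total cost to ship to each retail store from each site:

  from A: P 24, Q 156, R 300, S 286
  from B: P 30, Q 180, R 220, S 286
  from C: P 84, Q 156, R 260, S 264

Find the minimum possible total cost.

Minimum total cost: 704

For any fixed open set, each retail store goes to its cheapest open site; total = fixed + service.
{B, C}: P→B 30, Q→C 156, R→B 220, S→C 264. Service 670; fixed 34; total 704.
{A, B, C}: P→A 24, Q→A 156, R→B 220, S→C 264. Service 664; fixed 49; total 713.
{A, B}: P→A 24, Q→A 156, R→B 220, S→A 286. Service 686; fixed 38; total 724.
{C}: P→C 84, Q→C 156, R→C 260, S→C 264. Service 764; fixed 11; total 775.
No other subset beats 704.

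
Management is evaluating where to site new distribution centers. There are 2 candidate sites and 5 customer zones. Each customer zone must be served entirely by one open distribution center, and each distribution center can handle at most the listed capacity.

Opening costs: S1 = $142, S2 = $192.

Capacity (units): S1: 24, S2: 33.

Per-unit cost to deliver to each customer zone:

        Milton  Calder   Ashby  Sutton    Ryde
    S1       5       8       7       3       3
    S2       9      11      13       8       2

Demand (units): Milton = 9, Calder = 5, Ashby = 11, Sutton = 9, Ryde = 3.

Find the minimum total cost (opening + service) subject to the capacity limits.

Open {S1, S2}: Milton→S2 9·9=81, Calder→S2 11·5=55, Ashby→S1 7·11=77, Sutton→S1 3·9=27, Ryde→S2 2·3=6.
Loads: S1 carries 20/24, S2 carries 17/33. Service 246; fixed 334; total 580.
Next best feasible plan costs 583.

Minimum total cost: 580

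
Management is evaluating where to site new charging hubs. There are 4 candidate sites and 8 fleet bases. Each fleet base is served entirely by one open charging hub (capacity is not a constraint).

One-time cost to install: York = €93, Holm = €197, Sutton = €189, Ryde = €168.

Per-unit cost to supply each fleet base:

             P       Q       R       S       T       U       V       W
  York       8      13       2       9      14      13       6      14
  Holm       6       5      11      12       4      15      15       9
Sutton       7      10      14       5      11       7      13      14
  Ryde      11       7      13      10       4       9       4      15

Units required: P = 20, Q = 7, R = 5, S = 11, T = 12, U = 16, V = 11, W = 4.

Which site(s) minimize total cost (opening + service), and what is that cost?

Open York and Ryde; minimum total cost 871.

For any fixed open set, each fleet base goes to its cheapest open site; total = fixed + service.
{York, Ryde}: P→York 8·20=160, Q→Ryde 7·7=49, R→York 2·5=10, S→York 9·11=99, T→Ryde 4·12=48, U→Ryde 9·16=144, V→Ryde 4·11=44, W→York 14·4=56. Service 610; fixed 261; total 871.
{Ryde}: P→Ryde 11·20=220, Q→Ryde 7·7=49, R→Ryde 13·5=65, S→Ryde 10·11=110, T→Ryde 4·12=48, U→Ryde 9·16=144, V→Ryde 4·11=44, W→Ryde 15·4=60. Service 740; fixed 168; total 908.
{York, Holm}: P→Holm 6·20=120, Q→Holm 5·7=35, R→York 2·5=10, S→York 9·11=99, T→Holm 4·12=48, U→York 13·16=208, V→York 6·11=66, W→Holm 9·4=36. Service 622; fixed 290; total 912.
{York, Holm, Sutton, Ryde}: P→Holm 6·20=120, Q→Holm 5·7=35, R→York 2·5=10, S→Sutton 5·11=55, T→Holm 4·12=48, U→Sutton 7·16=112, V→Ryde 4·11=44, W→Holm 9·4=36. Service 460; fixed 647; total 1107.
No other subset beats 871.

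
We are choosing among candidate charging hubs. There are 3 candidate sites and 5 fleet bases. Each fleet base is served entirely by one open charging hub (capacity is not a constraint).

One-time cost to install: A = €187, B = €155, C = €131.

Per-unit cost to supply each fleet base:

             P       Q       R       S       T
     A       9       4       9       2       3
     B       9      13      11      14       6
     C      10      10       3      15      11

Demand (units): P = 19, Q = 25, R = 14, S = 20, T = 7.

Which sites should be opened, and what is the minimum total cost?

For any fixed open set, each fleet base goes to its cheapest open site; total = fixed + service.
{A}: P→A 9·19=171, Q→A 4·25=100, R→A 9·14=126, S→A 2·20=40, T→A 3·7=21. Service 458; fixed 187; total 645.
{A, C}: P→A 9·19=171, Q→A 4·25=100, R→C 3·14=42, S→A 2·20=40, T→A 3·7=21. Service 374; fixed 318; total 692.
{A, B}: P→A 9·19=171, Q→A 4·25=100, R→A 9·14=126, S→A 2·20=40, T→A 3·7=21. Service 458; fixed 342; total 800.
{A, B, C}: P→A 9·19=171, Q→A 4·25=100, R→C 3·14=42, S→A 2·20=40, T→A 3·7=21. Service 374; fixed 473; total 847.
(All 7 nonempty subsets were checked; A only is lowest.)

Open A only; minimum total cost 645.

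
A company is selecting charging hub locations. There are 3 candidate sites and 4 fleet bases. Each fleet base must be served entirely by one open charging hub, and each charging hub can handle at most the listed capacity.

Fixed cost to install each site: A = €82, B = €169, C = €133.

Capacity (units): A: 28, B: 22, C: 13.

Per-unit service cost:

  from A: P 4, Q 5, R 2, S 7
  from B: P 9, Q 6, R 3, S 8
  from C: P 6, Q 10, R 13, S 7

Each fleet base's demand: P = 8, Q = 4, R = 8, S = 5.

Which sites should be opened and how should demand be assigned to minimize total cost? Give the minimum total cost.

Open {A}: P→A 4·8=32, Q→A 5·4=20, R→A 2·8=16, S→A 7·5=35.
Loads: A carries 25/28. Service 103; fixed 82; total 185.
Next best feasible plan costs 318.

Minimum total cost: 185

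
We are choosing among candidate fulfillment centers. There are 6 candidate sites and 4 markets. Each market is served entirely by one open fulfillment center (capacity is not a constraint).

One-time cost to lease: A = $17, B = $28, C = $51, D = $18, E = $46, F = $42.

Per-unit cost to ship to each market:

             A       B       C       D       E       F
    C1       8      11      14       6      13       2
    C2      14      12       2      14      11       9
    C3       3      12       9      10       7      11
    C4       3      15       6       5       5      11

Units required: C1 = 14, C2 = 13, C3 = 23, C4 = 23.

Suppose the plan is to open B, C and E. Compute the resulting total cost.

Total cost: 581

Each market is assigned to its cheapest site among the open ones.
{B, C, E}: C1→B 11·14=154, C2→C 2·13=26, C3→E 7·23=161, C4→E 5·23=115. Service 456; fixed 125; total 581.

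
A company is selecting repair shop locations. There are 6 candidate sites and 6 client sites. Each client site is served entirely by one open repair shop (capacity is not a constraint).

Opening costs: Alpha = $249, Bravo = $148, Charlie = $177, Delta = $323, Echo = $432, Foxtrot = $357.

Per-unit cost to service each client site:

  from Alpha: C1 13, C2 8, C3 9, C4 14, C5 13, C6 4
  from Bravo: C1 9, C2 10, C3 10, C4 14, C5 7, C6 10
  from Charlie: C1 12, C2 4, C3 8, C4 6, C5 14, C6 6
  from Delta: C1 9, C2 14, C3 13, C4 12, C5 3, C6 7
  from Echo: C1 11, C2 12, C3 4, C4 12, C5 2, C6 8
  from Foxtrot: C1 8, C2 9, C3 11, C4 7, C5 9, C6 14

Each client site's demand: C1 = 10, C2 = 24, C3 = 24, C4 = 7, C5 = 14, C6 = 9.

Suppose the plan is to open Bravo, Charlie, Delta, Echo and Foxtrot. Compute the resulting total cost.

Total cost: 1833

Each client site is assigned to its cheapest site among the open ones.
{Bravo, Charlie, Delta, Echo, Foxtrot}: C1→Foxtrot 8·10=80, C2→Charlie 4·24=96, C3→Echo 4·24=96, C4→Charlie 6·7=42, C5→Echo 2·14=28, C6→Charlie 6·9=54. Service 396; fixed 1437; total 1833.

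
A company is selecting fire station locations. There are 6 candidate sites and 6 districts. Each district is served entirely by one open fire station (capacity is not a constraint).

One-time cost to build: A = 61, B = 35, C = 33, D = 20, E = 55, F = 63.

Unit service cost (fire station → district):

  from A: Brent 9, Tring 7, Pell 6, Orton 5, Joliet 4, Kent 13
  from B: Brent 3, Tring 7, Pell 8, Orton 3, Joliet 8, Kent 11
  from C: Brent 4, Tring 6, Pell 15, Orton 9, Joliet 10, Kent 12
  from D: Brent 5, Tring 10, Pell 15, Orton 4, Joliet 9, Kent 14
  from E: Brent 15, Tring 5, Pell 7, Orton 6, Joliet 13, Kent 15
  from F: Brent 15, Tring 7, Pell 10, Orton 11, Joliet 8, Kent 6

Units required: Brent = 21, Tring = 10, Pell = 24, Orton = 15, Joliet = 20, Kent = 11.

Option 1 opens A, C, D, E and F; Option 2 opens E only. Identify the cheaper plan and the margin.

Option 1 is cheaper by 387.

Option 1: {A, C, D, E, F}: Brent→C 4·21=84, Tring→E 5·10=50, Pell→A 6·24=144, Orton→D 4·15=60, Joliet→A 4·20=80, Kent→F 6·11=66. Service 484; fixed 232; total 716.
Option 2: {E}: Brent→E 15·21=315, Tring→E 5·10=50, Pell→E 7·24=168, Orton→E 6·15=90, Joliet→E 13·20=260, Kent→E 15·11=165. Service 1048; fixed 55; total 1103.
Difference: |716 − 1103| = 387.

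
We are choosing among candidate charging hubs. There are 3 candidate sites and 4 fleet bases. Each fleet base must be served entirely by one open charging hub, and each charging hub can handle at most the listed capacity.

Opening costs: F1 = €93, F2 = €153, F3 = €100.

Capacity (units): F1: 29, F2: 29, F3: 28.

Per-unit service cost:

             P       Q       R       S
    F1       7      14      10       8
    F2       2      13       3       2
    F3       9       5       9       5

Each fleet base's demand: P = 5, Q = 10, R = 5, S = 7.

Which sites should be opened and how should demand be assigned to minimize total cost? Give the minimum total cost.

Minimum total cost: 275

Open {F3}: P→F3 9·5=45, Q→F3 5·10=50, R→F3 9·5=45, S→F3 5·7=35.
Loads: F3 carries 27/28. Service 175; fixed 100; total 275.
Next best feasible plan costs 322.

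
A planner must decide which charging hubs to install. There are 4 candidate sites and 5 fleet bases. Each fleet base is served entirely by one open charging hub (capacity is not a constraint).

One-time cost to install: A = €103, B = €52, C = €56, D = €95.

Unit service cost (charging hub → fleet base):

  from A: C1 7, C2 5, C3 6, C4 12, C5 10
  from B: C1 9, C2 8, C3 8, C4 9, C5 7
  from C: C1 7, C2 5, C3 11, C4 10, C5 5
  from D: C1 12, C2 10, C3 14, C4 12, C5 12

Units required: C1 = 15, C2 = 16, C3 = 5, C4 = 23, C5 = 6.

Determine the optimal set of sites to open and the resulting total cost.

For any fixed open set, each fleet base goes to its cheapest open site; total = fixed + service.
{C}: C1→C 7·15=105, C2→C 5·16=80, C3→C 11·5=55, C4→C 10·23=230, C5→C 5·6=30. Service 500; fixed 56; total 556.
{B, C}: service 462 + fixed 108 = 570
{B}: C1→B 9·15=135, C2→B 8·16=128, C3→B 8·5=40, C4→B 9·23=207, C5→B 7·6=42. Service 552; fixed 52; total 604.
{A, B, C, D}: service 452 + fixed 306 = 758
No other subset beats 556.

Open C only; minimum total cost 556.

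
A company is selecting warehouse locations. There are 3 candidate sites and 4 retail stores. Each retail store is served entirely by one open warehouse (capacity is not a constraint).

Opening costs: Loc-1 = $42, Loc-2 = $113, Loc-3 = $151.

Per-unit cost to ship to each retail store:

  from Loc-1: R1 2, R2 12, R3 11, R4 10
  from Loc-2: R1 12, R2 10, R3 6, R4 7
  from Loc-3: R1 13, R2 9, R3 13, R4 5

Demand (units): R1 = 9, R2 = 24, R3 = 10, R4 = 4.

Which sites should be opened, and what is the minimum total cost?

For any fixed open set, each retail store goes to its cheapest open site; total = fixed + service.
{Loc-1}: R1→Loc-1 2·9=18, R2→Loc-1 12·24=288, R3→Loc-1 11·10=110, R4→Loc-1 10·4=40. Service 456; fixed 42; total 498.
{Loc-1, Loc-2}: R1→Loc-1 2·9=18, R2→Loc-2 10·24=240, R3→Loc-2 6·10=60, R4→Loc-2 7·4=28. Service 346; fixed 155; total 501.
{Loc-2}: service 436 + fixed 113 = 549
{Loc-1, Loc-2, Loc-3}: service 314 + fixed 306 = 620
No other subset beats 498.

Open Loc-1 only; minimum total cost 498.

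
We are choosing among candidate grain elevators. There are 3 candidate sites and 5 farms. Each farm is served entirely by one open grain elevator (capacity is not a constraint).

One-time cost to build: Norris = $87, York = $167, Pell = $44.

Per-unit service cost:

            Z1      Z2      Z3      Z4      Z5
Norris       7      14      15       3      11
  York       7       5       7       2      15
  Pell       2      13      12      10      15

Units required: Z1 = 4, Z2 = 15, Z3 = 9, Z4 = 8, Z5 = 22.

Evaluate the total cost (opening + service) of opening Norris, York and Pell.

Total cost: 702

Each farm is assigned to its cheapest site among the open ones.
{Norris, York, Pell}: Z1→Pell 2·4=8, Z2→York 5·15=75, Z3→York 7·9=63, Z4→York 2·8=16, Z5→Norris 11·22=242. Service 404; fixed 298; total 702.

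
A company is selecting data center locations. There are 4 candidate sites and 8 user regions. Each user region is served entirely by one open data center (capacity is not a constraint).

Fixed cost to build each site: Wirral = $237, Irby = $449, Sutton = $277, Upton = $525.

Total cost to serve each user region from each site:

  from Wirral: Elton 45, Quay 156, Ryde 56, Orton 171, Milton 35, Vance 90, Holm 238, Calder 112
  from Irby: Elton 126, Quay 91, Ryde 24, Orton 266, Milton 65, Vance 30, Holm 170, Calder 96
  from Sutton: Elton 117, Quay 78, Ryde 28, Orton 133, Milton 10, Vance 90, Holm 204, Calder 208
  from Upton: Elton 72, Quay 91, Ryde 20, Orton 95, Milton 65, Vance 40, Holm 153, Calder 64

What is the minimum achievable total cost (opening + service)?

For any fixed open set, each user region goes to its cheapest open site; total = fixed + service.
{Upton}: Elton→Upton 72, Quay→Upton 91, Ryde→Upton 20, Orton→Upton 95, Milton→Upton 65, Vance→Upton 40, Holm→Upton 153, Calder→Upton 64. Service 600; fixed 525; total 1125.
{Wirral}: service 903 + fixed 237 = 1140
{Sutton}: Elton→Sutton 117, Quay→Sutton 78, Ryde→Sutton 28, Orton→Sutton 133, Milton→Sutton 10, Vance→Sutton 90, Holm→Sutton 204, Calder→Sutton 208. Service 868; fixed 277; total 1145.
{Wirral, Irby, Sutton, Upton}: Elton→Wirral 45, Quay→Sutton 78, Ryde→Upton 20, Orton→Upton 95, Milton→Sutton 10, Vance→Irby 30, Holm→Upton 153, Calder→Upton 64. Service 495; fixed 1488; total 1983.
(All 15 nonempty subsets were checked; Upton only is lowest.)

Minimum total cost: 1125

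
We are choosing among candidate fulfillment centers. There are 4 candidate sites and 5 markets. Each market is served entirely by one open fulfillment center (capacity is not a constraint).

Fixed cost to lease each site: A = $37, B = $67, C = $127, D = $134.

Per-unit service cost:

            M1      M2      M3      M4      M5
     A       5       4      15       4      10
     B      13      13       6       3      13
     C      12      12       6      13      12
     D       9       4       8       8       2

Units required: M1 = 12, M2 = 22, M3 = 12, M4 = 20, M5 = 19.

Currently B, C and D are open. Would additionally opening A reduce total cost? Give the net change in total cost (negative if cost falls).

Yes — net change −11 (cost falls by 11).

Current service cost with {B, C, D}: 366.
Adding A: each market re-picks its cheapest; new service cost 318, saving 48.
Extra fixed cost: 37. Net change = 37 − 48 = -11.
(Totals: 694 → 683.)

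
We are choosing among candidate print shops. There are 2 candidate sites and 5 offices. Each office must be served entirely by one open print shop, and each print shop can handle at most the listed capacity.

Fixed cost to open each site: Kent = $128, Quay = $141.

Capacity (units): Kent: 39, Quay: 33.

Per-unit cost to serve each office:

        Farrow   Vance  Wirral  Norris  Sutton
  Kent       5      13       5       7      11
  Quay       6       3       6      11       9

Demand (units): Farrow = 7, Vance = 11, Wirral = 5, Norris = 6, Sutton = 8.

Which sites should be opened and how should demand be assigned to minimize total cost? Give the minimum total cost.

Open {Kent}: Farrow→Kent 5·7=35, Vance→Kent 13·11=143, Wirral→Kent 5·5=25, Norris→Kent 7·6=42, Sutton→Kent 11·8=88.
Loads: Kent carries 37/39. Service 333; fixed 128; total 461.
Next best feasible plan costs 476.

Minimum total cost: 461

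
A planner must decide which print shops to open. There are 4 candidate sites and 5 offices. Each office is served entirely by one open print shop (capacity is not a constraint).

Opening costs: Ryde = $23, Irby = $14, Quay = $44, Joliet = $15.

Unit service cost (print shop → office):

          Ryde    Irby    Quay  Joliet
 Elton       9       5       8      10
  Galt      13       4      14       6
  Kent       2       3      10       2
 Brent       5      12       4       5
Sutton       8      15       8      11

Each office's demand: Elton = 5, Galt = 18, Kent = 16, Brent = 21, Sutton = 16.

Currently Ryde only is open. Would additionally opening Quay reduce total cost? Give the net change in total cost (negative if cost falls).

No — net change +18 (cost rises by 18).

Current service cost with {Ryde}: 544.
Adding Quay: each office re-picks its cheapest; new service cost 518, saving 26.
Extra fixed cost: 44. Net change = 44 − 26 = 18.
(Totals: 567 → 585.)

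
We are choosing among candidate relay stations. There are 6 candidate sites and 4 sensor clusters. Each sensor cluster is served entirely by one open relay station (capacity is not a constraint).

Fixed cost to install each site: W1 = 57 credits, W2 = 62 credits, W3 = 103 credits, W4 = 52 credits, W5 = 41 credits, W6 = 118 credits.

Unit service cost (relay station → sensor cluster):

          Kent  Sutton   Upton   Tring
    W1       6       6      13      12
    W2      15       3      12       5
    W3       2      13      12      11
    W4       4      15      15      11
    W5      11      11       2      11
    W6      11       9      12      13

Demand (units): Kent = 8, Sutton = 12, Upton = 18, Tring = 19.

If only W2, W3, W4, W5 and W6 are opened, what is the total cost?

Total cost: 559

Each sensor cluster is assigned to its cheapest site among the open ones.
{W2, W3, W4, W5, W6}: Kent→W3 2·8=16, Sutton→W2 3·12=36, Upton→W5 2·18=36, Tring→W2 5·19=95. Service 183; fixed 376; total 559.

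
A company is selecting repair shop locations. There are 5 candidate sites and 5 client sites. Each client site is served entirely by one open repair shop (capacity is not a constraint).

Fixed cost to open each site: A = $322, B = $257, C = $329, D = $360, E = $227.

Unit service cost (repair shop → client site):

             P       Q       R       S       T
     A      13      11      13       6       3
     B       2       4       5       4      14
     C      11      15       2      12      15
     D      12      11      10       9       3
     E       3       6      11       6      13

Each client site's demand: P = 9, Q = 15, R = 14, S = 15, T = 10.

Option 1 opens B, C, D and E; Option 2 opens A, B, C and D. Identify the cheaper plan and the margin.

Option 1 is cheaper by 95.

Option 1: {B, C, D, E}: P→B 2·9=18, Q→B 4·15=60, R→C 2·14=28, S→B 4·15=60, T→D 3·10=30. Service 196; fixed 1173; total 1369.
Option 2: {A, B, C, D}: P→B 2·9=18, Q→B 4·15=60, R→C 2·14=28, S→B 4·15=60, T→A 3·10=30. Service 196; fixed 1268; total 1464.
Difference: |1369 − 1464| = 95.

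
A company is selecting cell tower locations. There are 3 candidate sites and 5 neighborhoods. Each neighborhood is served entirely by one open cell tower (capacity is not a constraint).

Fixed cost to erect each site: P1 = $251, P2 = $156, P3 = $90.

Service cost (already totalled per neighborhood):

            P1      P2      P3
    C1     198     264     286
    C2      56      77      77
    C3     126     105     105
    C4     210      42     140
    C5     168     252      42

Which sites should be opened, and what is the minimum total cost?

For any fixed open set, each neighborhood goes to its cheapest open site; total = fixed + service.
{P3}: C1→P3 286, C2→P3 77, C3→P3 105, C4→P3 140, C5→P3 42. Service 650; fixed 90; total 740.
{P2, P3}: C1→P2 264, C2→P2 77, C3→P2 105, C4→P2 42, C5→P3 42. Service 530; fixed 246; total 776.
{P1, P3}: C1→P1 198, C2→P1 56, C3→P3 105, C4→P3 140, C5→P3 42. Service 541; fixed 341; total 882.
{P1, P2, P3}: C1→P1 198, C2→P1 56, C3→P2 105, C4→P2 42, C5→P3 42. Service 443; fixed 497; total 940.
(All 7 nonempty subsets were checked; P3 only is lowest.)

Open P3 only; minimum total cost 740.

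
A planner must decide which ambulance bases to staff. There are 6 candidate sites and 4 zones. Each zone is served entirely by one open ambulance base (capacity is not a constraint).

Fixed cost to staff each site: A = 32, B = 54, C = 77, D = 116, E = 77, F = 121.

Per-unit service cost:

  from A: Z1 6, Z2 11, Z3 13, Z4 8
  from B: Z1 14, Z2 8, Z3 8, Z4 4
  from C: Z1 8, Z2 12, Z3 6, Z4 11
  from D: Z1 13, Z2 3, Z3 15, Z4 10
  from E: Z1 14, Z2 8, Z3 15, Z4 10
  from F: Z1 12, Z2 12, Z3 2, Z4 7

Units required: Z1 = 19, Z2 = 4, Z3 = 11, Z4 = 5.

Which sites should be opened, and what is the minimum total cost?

For any fixed open set, each zone goes to its cheapest open site; total = fixed + service.
{A, B}: Z1→A 6·19=114, Z2→B 8·4=32, Z3→B 8·11=88, Z4→B 4·5=20. Service 254; fixed 86; total 340.
{A, F}: Z1→A 6·19=114, Z2→A 11·4=44, Z3→F 2·11=22, Z4→F 7·5=35. Service 215; fixed 153; total 368.
{A}: Z1→A 6·19=114, Z2→A 11·4=44, Z3→A 13·11=143, Z4→A 8·5=40. Service 341; fixed 32; total 373.
{A, B, C, D, E, F}: service 168 + fixed 477 = 645
No other subset beats 340.

Open A and B; minimum total cost 340.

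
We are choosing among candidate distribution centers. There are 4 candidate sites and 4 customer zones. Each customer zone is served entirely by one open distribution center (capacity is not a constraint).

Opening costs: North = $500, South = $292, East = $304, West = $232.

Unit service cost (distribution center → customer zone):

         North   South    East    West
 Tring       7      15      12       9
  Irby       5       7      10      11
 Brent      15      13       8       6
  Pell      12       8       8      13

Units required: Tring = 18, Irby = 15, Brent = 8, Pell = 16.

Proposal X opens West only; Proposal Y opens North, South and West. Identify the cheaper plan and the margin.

Proposal X: {West}: Tring→West 9·18=162, Irby→West 11·15=165, Brent→West 6·8=48, Pell→West 13·16=208. Service 583; fixed 232; total 815.
Proposal Y: {North, South, West}: Tring→North 7·18=126, Irby→North 5·15=75, Brent→West 6·8=48, Pell→South 8·16=128. Service 377; fixed 1024; total 1401.
Difference: |815 − 1401| = 586.

Proposal X is cheaper by 586.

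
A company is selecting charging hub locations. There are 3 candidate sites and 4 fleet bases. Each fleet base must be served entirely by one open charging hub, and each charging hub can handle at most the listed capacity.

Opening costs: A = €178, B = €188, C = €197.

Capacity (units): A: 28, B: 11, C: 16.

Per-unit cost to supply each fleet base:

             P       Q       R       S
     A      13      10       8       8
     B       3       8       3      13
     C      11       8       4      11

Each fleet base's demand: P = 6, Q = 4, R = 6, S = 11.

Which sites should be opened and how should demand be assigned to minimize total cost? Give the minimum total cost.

Minimum total cost: 432

Open {A}: P→A 13·6=78, Q→A 10·4=40, R→A 8·6=48, S→A 8·11=88.
Loads: A carries 27/28. Service 254; fixed 178; total 432.
Next best feasible plan costs 552.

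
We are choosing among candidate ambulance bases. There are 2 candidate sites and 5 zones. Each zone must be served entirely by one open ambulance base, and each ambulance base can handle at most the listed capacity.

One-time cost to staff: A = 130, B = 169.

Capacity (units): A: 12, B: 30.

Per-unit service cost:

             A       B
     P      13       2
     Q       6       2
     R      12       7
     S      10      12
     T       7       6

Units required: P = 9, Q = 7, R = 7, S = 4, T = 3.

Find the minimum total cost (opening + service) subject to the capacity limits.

Open {B}: P→B 2·9=18, Q→B 2·7=14, R→B 7·7=49, S→B 12·4=48, T→B 6·3=18.
Loads: B carries 30/30. Service 147; fixed 169; total 316.
Next best feasible plan costs 438.

Minimum total cost: 316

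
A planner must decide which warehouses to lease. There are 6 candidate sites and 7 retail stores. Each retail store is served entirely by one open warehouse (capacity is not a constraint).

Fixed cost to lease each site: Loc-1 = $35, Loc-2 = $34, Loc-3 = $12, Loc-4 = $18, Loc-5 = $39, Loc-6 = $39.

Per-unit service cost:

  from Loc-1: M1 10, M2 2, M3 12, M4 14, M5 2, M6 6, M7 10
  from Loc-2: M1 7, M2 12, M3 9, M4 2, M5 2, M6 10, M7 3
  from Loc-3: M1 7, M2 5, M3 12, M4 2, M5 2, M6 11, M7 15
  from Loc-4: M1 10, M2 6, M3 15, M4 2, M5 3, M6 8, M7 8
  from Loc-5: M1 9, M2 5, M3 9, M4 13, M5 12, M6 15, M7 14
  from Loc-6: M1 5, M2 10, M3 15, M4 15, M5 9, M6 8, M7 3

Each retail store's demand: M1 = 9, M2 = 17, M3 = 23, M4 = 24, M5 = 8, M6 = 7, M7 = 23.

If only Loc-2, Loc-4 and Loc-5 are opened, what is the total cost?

Each retail store is assigned to its cheapest site among the open ones.
{Loc-2, Loc-4, Loc-5}: M1→Loc-2 7·9=63, M2→Loc-5 5·17=85, M3→Loc-2 9·23=207, M4→Loc-2 2·24=48, M5→Loc-2 2·8=16, M6→Loc-4 8·7=56, M7→Loc-2 3·23=69. Service 544; fixed 91; total 635.

Total cost: 635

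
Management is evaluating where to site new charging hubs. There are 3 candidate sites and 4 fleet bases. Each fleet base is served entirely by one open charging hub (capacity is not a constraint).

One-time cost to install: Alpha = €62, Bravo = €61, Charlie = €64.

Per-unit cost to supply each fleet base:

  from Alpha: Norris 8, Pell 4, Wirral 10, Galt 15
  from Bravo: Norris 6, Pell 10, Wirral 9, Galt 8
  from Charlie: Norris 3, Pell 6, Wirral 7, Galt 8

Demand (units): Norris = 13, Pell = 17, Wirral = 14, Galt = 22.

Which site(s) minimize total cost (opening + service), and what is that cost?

Open Charlie only; minimum total cost 479.

For any fixed open set, each fleet base goes to its cheapest open site; total = fixed + service.
{Charlie}: Norris→Charlie 3·13=39, Pell→Charlie 6·17=102, Wirral→Charlie 7·14=98, Galt→Charlie 8·22=176. Service 415; fixed 64; total 479.
{Alpha, Charlie}: service 381 + fixed 126 = 507
{Bravo, Charlie}: Norris→Charlie 3·13=39, Pell→Charlie 6·17=102, Wirral→Charlie 7·14=98, Galt→Bravo 8·22=176. Service 415; fixed 125; total 540.
{Alpha, Bravo, Charlie}: Norris→Charlie 3·13=39, Pell→Alpha 4·17=68, Wirral→Charlie 7·14=98, Galt→Bravo 8·22=176. Service 381; fixed 187; total 568.
(All 7 nonempty subsets were checked; Charlie only is lowest.)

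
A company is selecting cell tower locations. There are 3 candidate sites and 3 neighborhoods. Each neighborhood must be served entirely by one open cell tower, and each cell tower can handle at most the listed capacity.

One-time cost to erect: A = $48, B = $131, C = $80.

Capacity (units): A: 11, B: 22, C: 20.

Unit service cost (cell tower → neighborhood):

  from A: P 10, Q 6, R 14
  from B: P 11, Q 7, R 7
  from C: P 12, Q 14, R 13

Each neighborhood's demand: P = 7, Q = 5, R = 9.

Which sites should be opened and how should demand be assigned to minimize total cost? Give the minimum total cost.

Minimum total cost: 306

Open {B}: P→B 11·7=77, Q→B 7·5=35, R→B 7·9=63.
Loads: B carries 21/22. Service 175; fixed 131; total 306.
Next best feasible plan costs 347.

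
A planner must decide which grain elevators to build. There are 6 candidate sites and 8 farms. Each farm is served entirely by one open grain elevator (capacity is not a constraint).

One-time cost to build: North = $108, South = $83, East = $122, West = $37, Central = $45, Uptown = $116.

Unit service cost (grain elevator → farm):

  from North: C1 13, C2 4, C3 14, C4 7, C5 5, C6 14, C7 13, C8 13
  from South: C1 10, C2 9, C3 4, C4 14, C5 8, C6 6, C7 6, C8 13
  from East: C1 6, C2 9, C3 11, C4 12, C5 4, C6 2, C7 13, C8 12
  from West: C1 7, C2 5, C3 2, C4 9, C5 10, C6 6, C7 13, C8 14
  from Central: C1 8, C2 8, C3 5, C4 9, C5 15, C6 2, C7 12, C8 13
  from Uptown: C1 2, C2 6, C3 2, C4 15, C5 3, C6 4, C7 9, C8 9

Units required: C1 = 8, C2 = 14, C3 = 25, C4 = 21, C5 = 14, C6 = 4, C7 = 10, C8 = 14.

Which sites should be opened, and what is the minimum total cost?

For any fixed open set, each farm goes to its cheapest open site; total = fixed + service.
{West, Uptown}: C1→Uptown 2·8=16, C2→West 5·14=70, C3→West 2·25=50, C4→West 9·21=189, C5→Uptown 3·14=42, C6→Uptown 4·4=16, C7→Uptown 9·10=90, C8→Uptown 9·14=126. Service 599; fixed 153; total 752.
{Central, Uptown}: service 605 + fixed 161 = 766
{North, Uptown}: C1→Uptown 2·8=16, C2→North 4·14=56, C3→Uptown 2·25=50, C4→North 7·21=147, C5→Uptown 3·14=42, C6→Uptown 4·4=16, C7→Uptown 9·10=90, C8→Uptown 9·14=126. Service 543; fixed 224; total 767.
{North, South, East, West, Central, Uptown}: service 505 + fixed 511 = 1016
No other subset beats 752.

Open West and Uptown; minimum total cost 752.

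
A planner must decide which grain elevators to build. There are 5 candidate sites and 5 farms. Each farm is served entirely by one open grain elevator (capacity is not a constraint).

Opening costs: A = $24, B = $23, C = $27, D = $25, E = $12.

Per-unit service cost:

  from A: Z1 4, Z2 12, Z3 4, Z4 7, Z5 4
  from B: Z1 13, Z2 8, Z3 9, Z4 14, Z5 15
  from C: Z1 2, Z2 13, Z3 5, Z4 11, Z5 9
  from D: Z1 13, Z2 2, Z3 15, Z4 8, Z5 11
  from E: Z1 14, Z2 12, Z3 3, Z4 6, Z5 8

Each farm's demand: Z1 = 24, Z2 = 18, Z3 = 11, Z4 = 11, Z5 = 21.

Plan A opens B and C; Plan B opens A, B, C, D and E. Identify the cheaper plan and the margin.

Plan B is cheaper by 229.

Plan A: {B, C}: Z1→C 2·24=48, Z2→B 8·18=144, Z3→C 5·11=55, Z4→C 11·11=121, Z5→C 9·21=189. Service 557; fixed 50; total 607.
Plan B: {A, B, C, D, E}: Z1→C 2·24=48, Z2→D 2·18=36, Z3→E 3·11=33, Z4→E 6·11=66, Z5→A 4·21=84. Service 267; fixed 111; total 378.
Difference: |607 − 378| = 229.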